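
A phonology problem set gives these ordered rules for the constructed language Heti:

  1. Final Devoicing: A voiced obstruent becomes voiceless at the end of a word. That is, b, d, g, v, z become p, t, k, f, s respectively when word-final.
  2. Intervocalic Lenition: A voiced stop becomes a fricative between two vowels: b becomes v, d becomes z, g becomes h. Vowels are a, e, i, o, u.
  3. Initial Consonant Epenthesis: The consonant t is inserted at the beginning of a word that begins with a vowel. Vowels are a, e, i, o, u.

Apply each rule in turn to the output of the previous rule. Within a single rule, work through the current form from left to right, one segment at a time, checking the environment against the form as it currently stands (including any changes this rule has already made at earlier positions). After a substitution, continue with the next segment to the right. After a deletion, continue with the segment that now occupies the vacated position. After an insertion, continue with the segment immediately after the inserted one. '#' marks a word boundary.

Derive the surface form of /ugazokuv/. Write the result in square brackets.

[tuhazokuf]

1 Final Devoicing: [ugazokuv] → [ugazokuf]
2 Intervocalic Lenition: [ugazokuf] → [uhazokuf]
3 Initial Consonant Epenthesis: [uhazokuf] → [tuhazokuf]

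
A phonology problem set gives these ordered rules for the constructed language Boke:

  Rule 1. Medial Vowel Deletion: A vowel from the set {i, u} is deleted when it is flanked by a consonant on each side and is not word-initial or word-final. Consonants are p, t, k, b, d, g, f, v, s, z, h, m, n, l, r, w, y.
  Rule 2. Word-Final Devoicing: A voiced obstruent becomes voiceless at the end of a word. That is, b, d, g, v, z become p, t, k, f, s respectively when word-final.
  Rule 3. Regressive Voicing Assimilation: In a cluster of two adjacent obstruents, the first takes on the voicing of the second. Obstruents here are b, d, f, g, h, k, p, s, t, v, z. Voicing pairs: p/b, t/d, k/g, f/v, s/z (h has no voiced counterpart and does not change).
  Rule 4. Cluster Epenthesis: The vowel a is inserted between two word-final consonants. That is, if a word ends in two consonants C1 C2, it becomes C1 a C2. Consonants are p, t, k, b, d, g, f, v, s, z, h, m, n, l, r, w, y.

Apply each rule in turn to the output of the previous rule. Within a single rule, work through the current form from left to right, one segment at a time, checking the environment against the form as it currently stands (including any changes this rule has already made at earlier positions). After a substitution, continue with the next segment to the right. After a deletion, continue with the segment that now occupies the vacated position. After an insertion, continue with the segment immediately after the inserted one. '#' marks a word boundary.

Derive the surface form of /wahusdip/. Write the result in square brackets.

[wahztap]

Rule 1 Medial Vowel Deletion: [wahusdip] → [wahsdp]
Rule 2 Word-Final Devoicing: no change — [wahsdp]
Rule 3 Regressive Voicing Assimilation: [wahsdp] → [wahztp]
Rule 4 Cluster Epenthesis: [wahztp] → [wahztap]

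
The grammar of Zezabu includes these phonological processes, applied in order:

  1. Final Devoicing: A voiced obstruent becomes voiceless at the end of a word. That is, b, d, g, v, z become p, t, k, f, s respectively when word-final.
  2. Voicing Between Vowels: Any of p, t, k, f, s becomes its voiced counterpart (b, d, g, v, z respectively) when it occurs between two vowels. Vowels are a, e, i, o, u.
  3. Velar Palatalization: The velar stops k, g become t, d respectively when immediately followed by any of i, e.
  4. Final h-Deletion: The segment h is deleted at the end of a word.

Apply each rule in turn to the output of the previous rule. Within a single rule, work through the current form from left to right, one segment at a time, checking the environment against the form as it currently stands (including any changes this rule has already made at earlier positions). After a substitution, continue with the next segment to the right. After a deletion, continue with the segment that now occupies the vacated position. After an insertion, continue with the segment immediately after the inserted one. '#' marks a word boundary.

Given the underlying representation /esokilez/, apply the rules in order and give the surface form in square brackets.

1 Final Devoicing: [esokilez] → [esokiles]
2 Voicing Between Vowels: [esokiles] → [ezogiles]
3 Velar Palatalization: [ezogiles] → [ezodiles]
4 Final h-Deletion: no change — [ezodiles]

[ezodiles]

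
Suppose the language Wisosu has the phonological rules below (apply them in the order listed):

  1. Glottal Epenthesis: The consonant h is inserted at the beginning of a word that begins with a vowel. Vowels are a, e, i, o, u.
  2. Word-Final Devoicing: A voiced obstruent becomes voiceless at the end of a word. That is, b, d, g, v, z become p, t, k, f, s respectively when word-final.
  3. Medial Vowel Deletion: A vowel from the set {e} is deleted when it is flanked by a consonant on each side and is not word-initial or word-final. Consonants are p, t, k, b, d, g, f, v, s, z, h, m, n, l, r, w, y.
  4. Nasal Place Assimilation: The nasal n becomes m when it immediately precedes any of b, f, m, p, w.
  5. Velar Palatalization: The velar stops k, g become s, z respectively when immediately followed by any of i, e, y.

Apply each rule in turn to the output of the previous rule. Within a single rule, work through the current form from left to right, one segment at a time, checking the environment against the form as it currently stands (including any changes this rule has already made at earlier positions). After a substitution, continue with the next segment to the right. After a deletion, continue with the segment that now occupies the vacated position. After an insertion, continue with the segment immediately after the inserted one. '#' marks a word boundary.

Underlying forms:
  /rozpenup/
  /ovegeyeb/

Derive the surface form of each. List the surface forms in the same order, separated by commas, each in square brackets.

[rozpnup], [hovzyp]

/rozpenup/:
  1 Glottal Epenthesis: no change — [rozpenup]
  2 Word-Final Devoicing: no change — [rozpenup]
  3 Medial Vowel Deletion: [rozpenup] → [rozpnup]
  4 Nasal Place Assimilation: no change — [rozpnup]
  5 Velar Palatalization: no change — [rozpnup]
/ovegeyeb/:
  1 Glottal Epenthesis: [ovegeyeb] → [hovegeyeb]
  2 Word-Final Devoicing: [hovegeyeb] → [hovegeyep]
  3 Medial Vowel Deletion: [hovegeyep] → [hovgyp]
  4 Nasal Place Assimilation: no change — [hovgyp]
  5 Velar Palatalization: [hovgyp] → [hovzyp]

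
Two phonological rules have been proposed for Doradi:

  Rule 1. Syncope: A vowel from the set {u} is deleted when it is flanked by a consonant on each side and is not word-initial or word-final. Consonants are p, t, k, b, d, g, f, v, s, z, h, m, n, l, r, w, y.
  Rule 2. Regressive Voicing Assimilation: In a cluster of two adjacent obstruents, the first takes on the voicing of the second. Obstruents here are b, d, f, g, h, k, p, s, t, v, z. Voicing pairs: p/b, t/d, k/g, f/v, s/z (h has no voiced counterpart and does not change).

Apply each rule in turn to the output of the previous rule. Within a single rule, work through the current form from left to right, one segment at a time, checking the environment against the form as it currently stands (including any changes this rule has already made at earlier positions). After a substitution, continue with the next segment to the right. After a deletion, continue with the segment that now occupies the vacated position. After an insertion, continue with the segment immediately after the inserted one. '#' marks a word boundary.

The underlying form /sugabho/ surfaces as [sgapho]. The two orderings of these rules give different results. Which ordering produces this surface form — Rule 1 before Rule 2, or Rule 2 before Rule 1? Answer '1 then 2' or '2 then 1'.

2 then 1

Order 1 then 2:
  1 Syncope: [sugabho] → [sgabho]
  2 Regressive Voicing Assimilation: [sgabho] → [zgapho]
  result: [zgapho]
Order 2 then 1:
  2 Regressive Voicing Assimilation: [sugabho] → [sugapho]
  1 Syncope: [sugapho] → [sgapho]
  result: [sgapho]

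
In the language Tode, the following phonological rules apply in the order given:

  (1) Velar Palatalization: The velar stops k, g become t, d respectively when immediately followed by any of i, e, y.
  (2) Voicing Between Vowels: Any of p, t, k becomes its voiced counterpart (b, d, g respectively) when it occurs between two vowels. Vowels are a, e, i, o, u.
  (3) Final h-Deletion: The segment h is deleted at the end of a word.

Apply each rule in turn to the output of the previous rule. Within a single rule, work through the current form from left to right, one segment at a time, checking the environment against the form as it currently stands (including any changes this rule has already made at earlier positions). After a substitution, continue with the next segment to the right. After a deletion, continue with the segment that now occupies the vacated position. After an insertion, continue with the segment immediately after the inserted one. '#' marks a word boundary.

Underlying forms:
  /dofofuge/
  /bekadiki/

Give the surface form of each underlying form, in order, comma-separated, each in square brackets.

[dofofude], [begadidi]

/dofofuge/:
  (1) Velar Palatalization: [dofofuge] → [dofofude]
  (2) Voicing Between Vowels: no change — [dofofude]
  (3) Final h-Deletion: no change — [dofofude]
/bekadiki/:
  (1) Velar Palatalization: [bekadiki] → [bekaditi]
  (2) Voicing Between Vowels: [bekaditi] → [begadidi]
  (3) Final h-Deletion: no change — [begadidi]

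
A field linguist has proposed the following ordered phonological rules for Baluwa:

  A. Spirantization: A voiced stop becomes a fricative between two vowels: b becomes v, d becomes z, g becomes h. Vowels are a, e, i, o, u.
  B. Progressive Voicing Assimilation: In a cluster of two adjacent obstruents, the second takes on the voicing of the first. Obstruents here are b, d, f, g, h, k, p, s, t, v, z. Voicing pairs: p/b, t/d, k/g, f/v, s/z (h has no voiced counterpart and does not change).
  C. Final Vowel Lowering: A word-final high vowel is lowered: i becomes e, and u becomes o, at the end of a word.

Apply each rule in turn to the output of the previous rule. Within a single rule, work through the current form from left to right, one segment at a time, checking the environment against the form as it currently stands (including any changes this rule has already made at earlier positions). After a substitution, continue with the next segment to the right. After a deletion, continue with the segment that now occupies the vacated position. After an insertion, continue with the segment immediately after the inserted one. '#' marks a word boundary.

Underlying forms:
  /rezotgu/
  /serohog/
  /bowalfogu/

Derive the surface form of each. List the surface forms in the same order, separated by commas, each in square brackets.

/rezotgu/:
  A Spirantization: no change — [rezotgu]
  B Progressive Voicing Assimilation: [rezotgu] → [rezotku]
  C Final Vowel Lowering: [rezotku] → [rezotko]
/serohog/:
  A Spirantization: no change — [serohog]
  B Progressive Voicing Assimilation: no change — [serohog]
  C Final Vowel Lowering: no change — [serohog]
/bowalfogu/:
  A Spirantization: [bowalfogu] → [bowalfohu]
  B Progressive Voicing Assimilation: no change — [bowalfohu]
  C Final Vowel Lowering: [bowalfohu] → [bowalfoho]

[rezotko], [serohog], [bowalfoho]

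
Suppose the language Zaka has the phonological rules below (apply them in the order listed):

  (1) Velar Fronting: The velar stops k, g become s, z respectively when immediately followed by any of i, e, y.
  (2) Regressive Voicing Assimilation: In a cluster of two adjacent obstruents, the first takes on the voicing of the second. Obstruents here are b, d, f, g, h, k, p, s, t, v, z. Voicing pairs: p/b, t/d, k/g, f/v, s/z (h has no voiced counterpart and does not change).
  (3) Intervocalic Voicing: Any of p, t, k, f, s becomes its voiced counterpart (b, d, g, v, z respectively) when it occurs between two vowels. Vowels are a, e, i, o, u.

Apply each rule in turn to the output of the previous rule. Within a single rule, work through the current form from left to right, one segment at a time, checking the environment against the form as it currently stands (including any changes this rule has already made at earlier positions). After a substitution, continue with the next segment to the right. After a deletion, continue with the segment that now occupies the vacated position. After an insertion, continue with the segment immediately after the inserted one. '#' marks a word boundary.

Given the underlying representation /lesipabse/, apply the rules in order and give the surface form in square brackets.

(1) Velar Fronting: no change — [lesipabse]
(2) Regressive Voicing Assimilation: [lesipabse] → [lesipapse]
(3) Intervocalic Voicing: [lesipapse] → [lezibapse]

[lezibapse]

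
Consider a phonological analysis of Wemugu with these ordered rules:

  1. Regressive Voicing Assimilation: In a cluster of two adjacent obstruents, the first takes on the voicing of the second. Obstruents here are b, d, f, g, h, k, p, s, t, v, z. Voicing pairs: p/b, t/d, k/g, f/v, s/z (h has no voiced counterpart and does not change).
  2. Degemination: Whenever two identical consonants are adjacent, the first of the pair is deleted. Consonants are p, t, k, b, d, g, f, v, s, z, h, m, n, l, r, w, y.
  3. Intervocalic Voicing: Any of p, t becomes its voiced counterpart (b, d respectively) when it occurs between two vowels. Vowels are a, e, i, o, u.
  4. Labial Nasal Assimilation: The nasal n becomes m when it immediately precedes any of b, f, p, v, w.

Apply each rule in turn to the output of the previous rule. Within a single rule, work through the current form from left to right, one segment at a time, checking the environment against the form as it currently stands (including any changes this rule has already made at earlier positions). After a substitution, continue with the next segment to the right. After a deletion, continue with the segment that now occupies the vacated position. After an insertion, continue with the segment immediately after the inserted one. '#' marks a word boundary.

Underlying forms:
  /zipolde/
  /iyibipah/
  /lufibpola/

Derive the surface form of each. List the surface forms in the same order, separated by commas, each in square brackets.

/zipolde/:
  1 Regressive Voicing Assimilation: no change — [zipolde]
  2 Degemination: no change — [zipolde]
  3 Intervocalic Voicing: [zipolde] → [zibolde]
  4 Labial Nasal Assimilation: no change — [zibolde]
/iyibipah/:
  1 Regressive Voicing Assimilation: no change — [iyibipah]
  2 Degemination: no change — [iyibipah]
  3 Intervocalic Voicing: [iyibipah] → [iyibibah]
  4 Labial Nasal Assimilation: no change — [iyibibah]
/lufibpola/:
  1 Regressive Voicing Assimilation: [lufibpola] → [lufippola]
  2 Degemination: [lufippola] → [lufipola]
  3 Intervocalic Voicing: [lufipola] → [lufibola]
  4 Labial Nasal Assimilation: no change — [lufibola]

[zibolde], [iyibibah], [lufibola]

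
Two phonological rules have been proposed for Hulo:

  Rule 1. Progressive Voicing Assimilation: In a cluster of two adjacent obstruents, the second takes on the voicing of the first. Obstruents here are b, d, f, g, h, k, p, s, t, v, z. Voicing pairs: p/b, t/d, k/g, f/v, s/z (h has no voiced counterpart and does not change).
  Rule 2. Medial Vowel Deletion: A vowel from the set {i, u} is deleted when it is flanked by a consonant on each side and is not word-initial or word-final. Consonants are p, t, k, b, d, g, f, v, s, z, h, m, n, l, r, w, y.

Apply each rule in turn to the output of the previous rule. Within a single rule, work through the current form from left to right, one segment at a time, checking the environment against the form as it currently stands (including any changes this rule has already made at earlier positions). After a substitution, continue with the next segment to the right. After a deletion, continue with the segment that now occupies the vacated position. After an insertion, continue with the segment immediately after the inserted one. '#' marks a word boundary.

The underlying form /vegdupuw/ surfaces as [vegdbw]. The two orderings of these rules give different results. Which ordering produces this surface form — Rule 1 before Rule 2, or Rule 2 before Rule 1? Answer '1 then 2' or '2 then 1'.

2 then 1

Order 1 then 2:
  1 Progressive Voicing Assimilation: no change — [vegdupuw]
  2 Medial Vowel Deletion: [vegdupuw] → [vegdpw]
  result: [vegdpw]
Order 2 then 1:
  2 Medial Vowel Deletion: [vegdupuw] → [vegdpw]
  1 Progressive Voicing Assimilation: [vegdpw] → [vegdbw]
  result: [vegdbw]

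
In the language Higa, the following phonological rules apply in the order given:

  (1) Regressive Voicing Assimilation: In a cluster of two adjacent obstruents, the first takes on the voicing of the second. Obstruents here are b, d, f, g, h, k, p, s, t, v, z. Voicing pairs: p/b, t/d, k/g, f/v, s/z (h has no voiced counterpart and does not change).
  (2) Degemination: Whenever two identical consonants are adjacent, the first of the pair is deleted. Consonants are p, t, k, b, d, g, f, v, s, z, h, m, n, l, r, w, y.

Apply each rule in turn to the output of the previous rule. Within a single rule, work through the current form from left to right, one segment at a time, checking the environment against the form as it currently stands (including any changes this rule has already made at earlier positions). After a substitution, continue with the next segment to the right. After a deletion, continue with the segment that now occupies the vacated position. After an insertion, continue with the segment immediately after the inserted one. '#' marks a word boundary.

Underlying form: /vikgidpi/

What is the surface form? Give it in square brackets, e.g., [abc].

(1) Regressive Voicing Assimilation: [vikgidpi] → [viggitpi]
(2) Degemination: [viggitpi] → [vigitpi]

[vigitpi]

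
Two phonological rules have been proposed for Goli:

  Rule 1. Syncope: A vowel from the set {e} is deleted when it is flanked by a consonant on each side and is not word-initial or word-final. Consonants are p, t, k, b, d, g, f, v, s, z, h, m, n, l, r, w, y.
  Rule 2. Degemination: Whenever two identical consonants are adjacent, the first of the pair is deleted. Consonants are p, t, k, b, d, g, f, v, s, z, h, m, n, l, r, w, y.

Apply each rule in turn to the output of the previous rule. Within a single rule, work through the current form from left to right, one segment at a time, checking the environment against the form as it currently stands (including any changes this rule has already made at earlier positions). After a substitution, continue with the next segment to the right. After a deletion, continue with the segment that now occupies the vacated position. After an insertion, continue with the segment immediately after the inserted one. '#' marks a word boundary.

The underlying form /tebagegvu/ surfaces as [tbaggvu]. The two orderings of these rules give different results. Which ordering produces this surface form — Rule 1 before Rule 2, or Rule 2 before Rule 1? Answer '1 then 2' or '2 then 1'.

2 then 1

Order 1 then 2:
  1 Syncope: [tebagegvu] → [tbaggvu]
  2 Degemination: [tbaggvu] → [tbagvu]
  result: [tbagvu]
Order 2 then 1:
  2 Degemination: no change — [tebagegvu]
  1 Syncope: [tebagegvu] → [tbaggvu]
  result: [tbaggvu]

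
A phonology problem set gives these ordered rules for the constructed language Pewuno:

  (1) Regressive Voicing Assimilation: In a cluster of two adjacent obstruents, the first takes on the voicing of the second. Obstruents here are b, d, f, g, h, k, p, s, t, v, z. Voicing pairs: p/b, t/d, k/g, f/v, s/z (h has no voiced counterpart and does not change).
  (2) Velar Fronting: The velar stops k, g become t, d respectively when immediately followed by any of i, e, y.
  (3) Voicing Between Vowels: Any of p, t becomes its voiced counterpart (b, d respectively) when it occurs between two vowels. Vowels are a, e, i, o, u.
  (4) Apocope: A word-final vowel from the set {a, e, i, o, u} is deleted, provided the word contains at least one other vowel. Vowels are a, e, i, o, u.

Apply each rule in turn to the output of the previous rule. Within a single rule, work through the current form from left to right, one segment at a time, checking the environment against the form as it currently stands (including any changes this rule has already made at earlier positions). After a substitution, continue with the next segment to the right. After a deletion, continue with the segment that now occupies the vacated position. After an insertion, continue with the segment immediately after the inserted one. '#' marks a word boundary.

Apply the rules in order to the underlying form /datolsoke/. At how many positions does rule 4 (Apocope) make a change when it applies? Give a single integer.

(1) Regressive Voicing Assimilation: no change — [datolsoke]
(2) Velar Fronting: [datolsoke] → [datolsote]
(3) Voicing Between Vowels: [datolsote] → [dadolsode]
(4) Apocope: [dadolsode] → [dadolsod]
Rule 4 changed 1 position(s).

1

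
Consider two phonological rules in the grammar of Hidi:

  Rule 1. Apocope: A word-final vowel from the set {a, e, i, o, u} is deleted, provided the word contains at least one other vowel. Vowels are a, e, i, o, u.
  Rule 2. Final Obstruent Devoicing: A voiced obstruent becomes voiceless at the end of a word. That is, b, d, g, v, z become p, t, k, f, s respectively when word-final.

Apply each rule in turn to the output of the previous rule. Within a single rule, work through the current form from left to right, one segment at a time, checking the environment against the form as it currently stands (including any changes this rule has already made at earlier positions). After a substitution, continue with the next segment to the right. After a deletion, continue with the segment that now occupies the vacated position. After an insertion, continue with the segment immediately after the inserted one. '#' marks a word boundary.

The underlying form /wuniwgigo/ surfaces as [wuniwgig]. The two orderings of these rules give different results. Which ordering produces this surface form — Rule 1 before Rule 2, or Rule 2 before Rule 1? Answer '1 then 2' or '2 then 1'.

Order 1 then 2:
  1 Apocope: [wuniwgigo] → [wuniwgig]
  2 Final Obstruent Devoicing: [wuniwgig] → [wuniwgik]
  result: [wuniwgik]
Order 2 then 1:
  2 Final Obstruent Devoicing: no change — [wuniwgigo]
  1 Apocope: [wuniwgigo] → [wuniwgig]
  result: [wuniwgig]

2 then 1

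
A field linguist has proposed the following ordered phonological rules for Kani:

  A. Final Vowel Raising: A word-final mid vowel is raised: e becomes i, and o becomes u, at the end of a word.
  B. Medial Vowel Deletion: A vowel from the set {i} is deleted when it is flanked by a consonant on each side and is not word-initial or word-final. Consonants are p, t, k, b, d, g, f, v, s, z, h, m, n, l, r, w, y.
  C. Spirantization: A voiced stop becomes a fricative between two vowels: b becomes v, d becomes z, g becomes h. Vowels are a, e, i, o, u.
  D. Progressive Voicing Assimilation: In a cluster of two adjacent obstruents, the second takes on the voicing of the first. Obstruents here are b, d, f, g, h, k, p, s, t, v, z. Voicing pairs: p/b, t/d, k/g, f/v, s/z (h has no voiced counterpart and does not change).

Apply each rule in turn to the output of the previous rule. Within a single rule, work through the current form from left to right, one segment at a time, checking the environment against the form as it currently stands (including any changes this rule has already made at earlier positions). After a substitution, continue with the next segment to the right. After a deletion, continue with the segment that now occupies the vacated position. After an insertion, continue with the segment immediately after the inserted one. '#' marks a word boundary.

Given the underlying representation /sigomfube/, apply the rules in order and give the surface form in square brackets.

[skomfuvi]

A Final Vowel Raising: [sigomfube] → [sigomfubi]
B Medial Vowel Deletion: [sigomfubi] → [sgomfubi]
C Spirantization: [sgomfubi] → [sgomfuvi]
D Progressive Voicing Assimilation: [sgomfuvi] → [skomfuvi]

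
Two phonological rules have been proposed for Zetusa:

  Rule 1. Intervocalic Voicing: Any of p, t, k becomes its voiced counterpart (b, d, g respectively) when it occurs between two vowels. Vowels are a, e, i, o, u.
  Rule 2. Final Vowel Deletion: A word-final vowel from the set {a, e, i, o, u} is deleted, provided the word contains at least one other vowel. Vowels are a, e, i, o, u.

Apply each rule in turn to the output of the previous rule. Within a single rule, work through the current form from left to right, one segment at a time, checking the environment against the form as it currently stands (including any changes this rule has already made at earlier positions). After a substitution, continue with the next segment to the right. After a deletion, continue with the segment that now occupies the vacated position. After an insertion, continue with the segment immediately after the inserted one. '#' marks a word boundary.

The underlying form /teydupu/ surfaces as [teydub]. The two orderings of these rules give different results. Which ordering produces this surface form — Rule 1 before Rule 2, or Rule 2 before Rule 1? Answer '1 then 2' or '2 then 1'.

1 then 2

Order 1 then 2:
  1 Intervocalic Voicing: [teydupu] → [teydubu]
  2 Final Vowel Deletion: [teydubu] → [teydub]
  result: [teydub]
Order 2 then 1:
  2 Final Vowel Deletion: [teydupu] → [teydup]
  1 Intervocalic Voicing: no change — [teydup]
  result: [teydup]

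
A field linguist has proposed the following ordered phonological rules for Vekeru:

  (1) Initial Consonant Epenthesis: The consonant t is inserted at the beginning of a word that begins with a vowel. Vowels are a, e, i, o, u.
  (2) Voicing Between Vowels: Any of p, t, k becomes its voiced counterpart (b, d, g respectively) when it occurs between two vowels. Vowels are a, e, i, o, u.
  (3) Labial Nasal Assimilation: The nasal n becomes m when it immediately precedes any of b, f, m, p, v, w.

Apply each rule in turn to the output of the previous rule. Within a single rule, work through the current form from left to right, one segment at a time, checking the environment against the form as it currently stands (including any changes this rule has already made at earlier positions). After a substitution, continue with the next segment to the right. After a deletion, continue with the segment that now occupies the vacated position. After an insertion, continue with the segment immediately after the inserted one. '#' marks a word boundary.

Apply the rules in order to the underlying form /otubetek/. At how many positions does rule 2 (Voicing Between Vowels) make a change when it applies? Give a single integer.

(1) Initial Consonant Epenthesis: [otubetek] → [totubetek]
(2) Voicing Between Vowels: [totubetek] → [todubedek]
(3) Labial Nasal Assimilation: no change — [todubedek]
Rule 2 changed 2 position(s).

2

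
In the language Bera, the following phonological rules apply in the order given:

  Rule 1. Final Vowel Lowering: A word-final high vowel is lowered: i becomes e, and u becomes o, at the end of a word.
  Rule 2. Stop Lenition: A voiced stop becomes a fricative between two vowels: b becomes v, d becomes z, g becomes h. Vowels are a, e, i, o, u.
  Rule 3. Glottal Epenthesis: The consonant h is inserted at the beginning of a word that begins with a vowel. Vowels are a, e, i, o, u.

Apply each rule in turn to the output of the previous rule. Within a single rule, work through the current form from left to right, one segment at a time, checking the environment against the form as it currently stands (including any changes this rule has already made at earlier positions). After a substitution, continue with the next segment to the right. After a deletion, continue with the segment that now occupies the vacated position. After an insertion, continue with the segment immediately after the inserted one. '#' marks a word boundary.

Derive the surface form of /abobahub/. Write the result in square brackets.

[havovahub]

Rule 1 Final Vowel Lowering: no change — [abobahub]
Rule 2 Stop Lenition: [abobahub] → [avovahub]
Rule 3 Glottal Epenthesis: [avovahub] → [havovahub]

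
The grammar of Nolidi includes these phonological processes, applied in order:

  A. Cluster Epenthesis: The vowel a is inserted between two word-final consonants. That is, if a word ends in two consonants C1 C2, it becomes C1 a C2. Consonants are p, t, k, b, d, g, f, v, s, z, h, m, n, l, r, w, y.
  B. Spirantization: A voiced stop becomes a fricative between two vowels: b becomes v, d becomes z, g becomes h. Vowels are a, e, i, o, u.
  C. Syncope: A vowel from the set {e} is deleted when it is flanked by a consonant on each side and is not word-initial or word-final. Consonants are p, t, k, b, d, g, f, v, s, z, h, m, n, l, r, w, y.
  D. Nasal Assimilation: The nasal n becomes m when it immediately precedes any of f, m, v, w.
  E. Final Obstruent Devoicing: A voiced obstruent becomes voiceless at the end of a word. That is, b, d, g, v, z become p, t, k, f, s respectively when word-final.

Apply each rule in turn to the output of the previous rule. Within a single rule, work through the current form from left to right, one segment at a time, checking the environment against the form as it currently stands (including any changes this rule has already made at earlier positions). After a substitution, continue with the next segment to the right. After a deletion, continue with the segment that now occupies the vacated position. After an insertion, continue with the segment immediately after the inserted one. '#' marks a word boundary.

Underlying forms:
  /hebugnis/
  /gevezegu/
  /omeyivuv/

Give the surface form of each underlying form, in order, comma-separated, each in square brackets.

[hvugnis], [gvzhu], [omyivuf]

/hebugnis/:
  A Cluster Epenthesis: no change — [hebugnis]
  B Spirantization: [hebugnis] → [hevugnis]
  C Syncope: [hevugnis] → [hvugnis]
  D Nasal Assimilation: no change — [hvugnis]
  E Final Obstruent Devoicing: no change — [hvugnis]
/gevezegu/:
  A Cluster Epenthesis: no change — [gevezegu]
  B Spirantization: [gevezegu] → [gevezehu]
  C Syncope: [gevezehu] → [gvzhu]
  D Nasal Assimilation: no change — [gvzhu]
  E Final Obstruent Devoicing: no change — [gvzhu]
/omeyivuv/:
  A Cluster Epenthesis: no change — [omeyivuv]
  B Spirantization: no change — [omeyivuv]
  C Syncope: [omeyivuv] → [omyivuv]
  D Nasal Assimilation: no change — [omyivuv]
  E Final Obstruent Devoicing: [omyivuv] → [omyivuf]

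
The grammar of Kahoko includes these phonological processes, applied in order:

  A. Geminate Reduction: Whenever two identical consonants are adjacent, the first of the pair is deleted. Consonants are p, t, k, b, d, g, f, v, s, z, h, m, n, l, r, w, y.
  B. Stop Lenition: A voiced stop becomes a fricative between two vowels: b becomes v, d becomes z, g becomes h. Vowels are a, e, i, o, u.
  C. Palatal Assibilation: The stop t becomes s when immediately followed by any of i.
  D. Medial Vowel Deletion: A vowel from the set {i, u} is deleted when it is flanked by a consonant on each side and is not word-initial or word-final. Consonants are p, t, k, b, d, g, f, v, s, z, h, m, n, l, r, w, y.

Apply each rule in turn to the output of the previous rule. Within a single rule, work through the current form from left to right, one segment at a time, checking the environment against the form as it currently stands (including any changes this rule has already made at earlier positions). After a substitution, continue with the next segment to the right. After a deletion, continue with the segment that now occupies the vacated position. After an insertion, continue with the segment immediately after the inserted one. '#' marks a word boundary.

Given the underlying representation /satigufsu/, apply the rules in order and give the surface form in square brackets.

[sashfsu]

A Geminate Reduction: no change — [satigufsu]
B Stop Lenition: [satigufsu] → [satihufsu]
C Palatal Assibilation: [satihufsu] → [sasihufsu]
D Medial Vowel Deletion: [sasihufsu] → [sashfsu]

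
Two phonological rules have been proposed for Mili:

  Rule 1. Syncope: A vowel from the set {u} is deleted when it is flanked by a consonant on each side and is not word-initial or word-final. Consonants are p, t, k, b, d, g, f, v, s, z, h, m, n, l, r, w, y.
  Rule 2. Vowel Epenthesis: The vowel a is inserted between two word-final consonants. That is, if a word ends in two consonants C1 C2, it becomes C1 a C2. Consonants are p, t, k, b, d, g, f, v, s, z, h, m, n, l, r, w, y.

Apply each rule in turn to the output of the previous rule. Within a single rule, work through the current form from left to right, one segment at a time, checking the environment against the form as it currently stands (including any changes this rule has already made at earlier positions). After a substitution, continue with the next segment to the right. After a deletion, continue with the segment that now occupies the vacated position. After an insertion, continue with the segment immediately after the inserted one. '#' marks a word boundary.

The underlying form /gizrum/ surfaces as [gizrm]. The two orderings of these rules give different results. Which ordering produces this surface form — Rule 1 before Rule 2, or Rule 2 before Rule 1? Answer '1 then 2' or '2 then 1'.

Order 1 then 2:
  1 Syncope: [gizrum] → [gizrm]
  2 Vowel Epenthesis: [gizrm] → [gizram]
  result: [gizram]
Order 2 then 1:
  2 Vowel Epenthesis: no change — [gizrum]
  1 Syncope: [gizrum] → [gizrm]
  result: [gizrm]

2 then 1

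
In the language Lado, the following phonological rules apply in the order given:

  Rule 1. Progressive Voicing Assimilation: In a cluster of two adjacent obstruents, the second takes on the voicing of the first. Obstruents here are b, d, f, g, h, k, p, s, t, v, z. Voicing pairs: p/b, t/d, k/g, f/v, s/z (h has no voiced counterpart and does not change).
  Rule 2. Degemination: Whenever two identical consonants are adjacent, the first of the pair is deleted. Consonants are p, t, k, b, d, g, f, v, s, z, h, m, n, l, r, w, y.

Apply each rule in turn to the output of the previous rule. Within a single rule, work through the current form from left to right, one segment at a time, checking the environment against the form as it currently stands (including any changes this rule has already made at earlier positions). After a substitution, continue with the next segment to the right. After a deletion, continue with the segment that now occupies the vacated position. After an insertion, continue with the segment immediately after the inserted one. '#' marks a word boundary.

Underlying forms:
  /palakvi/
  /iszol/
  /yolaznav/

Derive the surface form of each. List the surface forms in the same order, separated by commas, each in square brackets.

[palakfi], [isol], [yolaznav]

/palakvi/:
  Rule 1 Progressive Voicing Assimilation: [palakvi] → [palakfi]
  Rule 2 Degemination: no change — [palakfi]
/iszol/:
  Rule 1 Progressive Voicing Assimilation: [iszol] → [issol]
  Rule 2 Degemination: [issol] → [isol]
/yolaznav/:
  Rule 1 Progressive Voicing Assimilation: no change — [yolaznav]
  Rule 2 Degemination: no change — [yolaznav]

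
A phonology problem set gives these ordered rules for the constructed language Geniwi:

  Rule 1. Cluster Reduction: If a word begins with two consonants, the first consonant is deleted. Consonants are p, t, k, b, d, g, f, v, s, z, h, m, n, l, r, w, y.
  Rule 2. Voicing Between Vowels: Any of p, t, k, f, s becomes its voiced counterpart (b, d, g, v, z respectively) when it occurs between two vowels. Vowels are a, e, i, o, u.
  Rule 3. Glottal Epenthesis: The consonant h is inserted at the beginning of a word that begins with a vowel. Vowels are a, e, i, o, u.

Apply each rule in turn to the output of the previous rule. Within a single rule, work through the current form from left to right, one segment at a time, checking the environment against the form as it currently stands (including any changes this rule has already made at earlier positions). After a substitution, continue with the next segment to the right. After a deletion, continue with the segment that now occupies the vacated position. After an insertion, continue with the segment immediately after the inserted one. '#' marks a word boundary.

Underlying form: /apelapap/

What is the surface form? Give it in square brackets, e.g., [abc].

Rule 1 Cluster Reduction: no change — [apelapap]
Rule 2 Voicing Between Vowels: [apelapap] → [abelabap]
Rule 3 Glottal Epenthesis: [abelabap] → [habelabap]

[habelabap]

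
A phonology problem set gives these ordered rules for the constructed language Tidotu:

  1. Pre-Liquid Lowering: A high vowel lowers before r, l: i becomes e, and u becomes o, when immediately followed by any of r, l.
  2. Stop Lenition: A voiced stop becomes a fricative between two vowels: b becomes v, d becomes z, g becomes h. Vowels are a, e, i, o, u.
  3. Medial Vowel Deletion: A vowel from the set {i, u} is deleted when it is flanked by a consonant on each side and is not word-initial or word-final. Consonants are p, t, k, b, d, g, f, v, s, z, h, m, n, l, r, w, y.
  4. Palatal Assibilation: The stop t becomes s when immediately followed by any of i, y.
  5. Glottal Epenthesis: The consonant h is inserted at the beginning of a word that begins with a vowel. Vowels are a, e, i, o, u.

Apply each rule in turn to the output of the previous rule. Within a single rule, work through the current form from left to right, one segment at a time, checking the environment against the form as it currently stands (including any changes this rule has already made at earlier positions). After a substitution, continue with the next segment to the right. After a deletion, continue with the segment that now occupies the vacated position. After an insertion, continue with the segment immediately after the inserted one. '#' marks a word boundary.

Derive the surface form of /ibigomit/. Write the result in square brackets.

[hivhomt]

1 Pre-Liquid Lowering: no change — [ibigomit]
2 Stop Lenition: [ibigomit] → [ivihomit]
3 Medial Vowel Deletion: [ivihomit] → [ivhomt]
4 Palatal Assibilation: no change — [ivhomt]
5 Glottal Epenthesis: [ivhomt] → [hivhomt]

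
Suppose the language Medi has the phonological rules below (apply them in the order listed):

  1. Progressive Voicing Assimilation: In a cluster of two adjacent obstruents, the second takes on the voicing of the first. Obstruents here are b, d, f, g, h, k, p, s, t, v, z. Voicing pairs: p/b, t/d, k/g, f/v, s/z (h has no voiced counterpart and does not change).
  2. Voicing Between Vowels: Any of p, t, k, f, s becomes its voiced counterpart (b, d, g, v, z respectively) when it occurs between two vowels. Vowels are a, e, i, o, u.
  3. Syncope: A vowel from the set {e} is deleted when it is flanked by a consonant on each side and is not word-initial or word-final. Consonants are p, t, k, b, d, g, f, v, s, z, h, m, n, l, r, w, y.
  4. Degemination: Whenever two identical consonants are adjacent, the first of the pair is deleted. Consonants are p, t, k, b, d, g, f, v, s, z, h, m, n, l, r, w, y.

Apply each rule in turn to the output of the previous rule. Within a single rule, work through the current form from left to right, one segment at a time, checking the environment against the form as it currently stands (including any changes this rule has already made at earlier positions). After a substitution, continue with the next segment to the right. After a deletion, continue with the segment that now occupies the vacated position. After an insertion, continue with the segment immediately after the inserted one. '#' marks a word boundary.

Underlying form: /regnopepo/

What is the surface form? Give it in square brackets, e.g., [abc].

1 Progressive Voicing Assimilation: no change — [regnopepo]
2 Voicing Between Vowels: [regnopepo] → [regnobebo]
3 Syncope: [regnobebo] → [rgnobbo]
4 Degemination: [rgnobbo] → [rgnobo]

[rgnobo]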